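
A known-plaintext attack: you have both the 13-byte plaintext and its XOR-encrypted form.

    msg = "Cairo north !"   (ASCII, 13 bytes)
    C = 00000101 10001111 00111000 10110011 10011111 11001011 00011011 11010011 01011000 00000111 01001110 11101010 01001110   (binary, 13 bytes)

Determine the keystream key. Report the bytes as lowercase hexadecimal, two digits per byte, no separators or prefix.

46ee51c1f0eb75bc2a7326ca6f

Since C = msg ⊕ key, XORing both sides with msg gives key = msg ⊕ C.
43 xor 05 = 46
61 xor 8f = ee
69 xor 38 = 51
72 xor b3 = c1
6f xor 9f = f0
20 xor cb = eb
6e xor 1b = 75
6f xor d3 = bc
72 xor 58 = 2a
74 xor 07 = 73
68 xor 4e = 26
20 xor ea = ca
21 xor 4e = 6f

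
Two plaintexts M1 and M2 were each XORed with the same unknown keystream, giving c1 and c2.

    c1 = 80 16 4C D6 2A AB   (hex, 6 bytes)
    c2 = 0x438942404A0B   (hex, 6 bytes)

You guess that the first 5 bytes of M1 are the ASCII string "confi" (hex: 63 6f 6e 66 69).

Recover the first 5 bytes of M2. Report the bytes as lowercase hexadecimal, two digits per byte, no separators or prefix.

First, c1 ⊕ c2 = (M1 ⊕ K) ⊕ (M2 ⊕ K) = M1 ⊕ M2, so the key drops out. Then M2 = (M1 ⊕ M2) ⊕ M1 over the first 5 bytes.
byte 0: (80 ⊕ 43) ⊕ 63 = c3 ⊕ 63 = a0
byte 1: (16 ⊕ 89) ⊕ 6f = 9f ⊕ 6f = f0
byte 2: (4c ⊕ 42) ⊕ 6e = 0e ⊕ 6e = 60
byte 3: (d6 ⊕ 40) ⊕ 66 = 96 ⊕ 66 = f0
byte 4: (2a ⊕ 4a) ⊕ 69 = 60 ⊕ 69 = 09

a0f060f009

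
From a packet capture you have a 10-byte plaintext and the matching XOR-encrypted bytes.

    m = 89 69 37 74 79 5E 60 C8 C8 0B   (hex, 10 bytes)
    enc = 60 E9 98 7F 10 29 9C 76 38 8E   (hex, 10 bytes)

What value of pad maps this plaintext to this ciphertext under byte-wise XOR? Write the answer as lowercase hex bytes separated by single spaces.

Since enc = m ⊕ pad, XORing both sides with m gives pad = m ⊕ enc.
89 ^ 60 = e9
69 ^ e9 = 80
37 ^ 98 = af
74 ^ 7f = 0b
79 ^ 10 = 69
5e ^ 29 = 77
60 ^ 9c = fc
c8 ^ 76 = be
c8 ^ 38 = f0
0b ^ 8e = 85

e9 80 af 0b 69 77 fc be f0 85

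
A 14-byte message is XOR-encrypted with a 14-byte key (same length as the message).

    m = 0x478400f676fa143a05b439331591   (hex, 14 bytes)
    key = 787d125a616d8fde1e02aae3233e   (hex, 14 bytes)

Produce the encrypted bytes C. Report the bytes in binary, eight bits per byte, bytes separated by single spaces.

00111111 11111001 00010010 10101100 00010111 10010111 10011011 11100100 00011011 10110110 10010011 11010000 00110110 10101111

XOR is its own inverse, so applying the key byte-wise gives the result directly.
47 ^ 78 = 3f
84 ^ 7d = f9
00 ^ 12 = 12
f6 ^ 5a = ac
76 ^ 61 = 17
fa ^ 6d = 97
14 ^ 8f = 9b
3a ^ de = e4
05 ^ 1e = 1b
b4 ^ 02 = b6
39 ^ aa = 93
33 ^ e3 = d0
15 ^ 23 = 36
91 ^ 3e = af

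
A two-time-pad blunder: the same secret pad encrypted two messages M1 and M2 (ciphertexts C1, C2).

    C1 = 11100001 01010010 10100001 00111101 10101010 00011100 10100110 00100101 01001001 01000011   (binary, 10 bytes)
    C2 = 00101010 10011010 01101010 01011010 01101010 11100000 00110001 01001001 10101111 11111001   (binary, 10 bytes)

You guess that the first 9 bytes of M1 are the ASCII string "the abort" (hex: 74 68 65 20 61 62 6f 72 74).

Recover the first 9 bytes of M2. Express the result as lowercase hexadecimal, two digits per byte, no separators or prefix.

First, C1 ⊕ C2 = (M1 ⊕ K) ⊕ (M2 ⊕ K) = M1 ⊕ M2, so the key drops out. Then M2 = (M1 ⊕ M2) ⊕ M1 over the first 9 bytes.
byte 0: (e1 xor 2a) xor 74 = cb xor 74 = bf
byte 1: (52 xor 9a) xor 68 = c8 xor 68 = a0
byte 2: (a1 xor 6a) xor 65 = cb xor 65 = ae
byte 3: (3d xor 5a) xor 20 = 67 xor 20 = 47
byte 4: (aa xor 6a) xor 61 = c0 xor 61 = a1
byte 5: (1c xor e0) xor 62 = fc xor 62 = 9e
byte 6: (a6 xor 31) xor 6f = 97 xor 6f = f8
byte 7: (25 xor 49) xor 72 = 6c xor 72 = 1e
byte 8: (49 xor af) xor 74 = e6 xor 74 = 92

bfa0ae47a19ef81e92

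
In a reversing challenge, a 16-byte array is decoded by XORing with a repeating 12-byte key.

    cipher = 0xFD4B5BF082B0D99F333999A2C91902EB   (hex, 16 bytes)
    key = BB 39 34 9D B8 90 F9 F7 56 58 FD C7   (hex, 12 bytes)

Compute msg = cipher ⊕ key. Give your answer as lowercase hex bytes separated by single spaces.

The 12-byte key repeats, so the effective keystream is bb 39 34 9d b8 90 f9 f7 56 58 fd c7 bb 39 34 9d.
byte 0: 11111101 xor 10111011 = 01000110
byte 1: 01001011 xor 00111001 = 01110010
byte 2: 01011011 xor 00110100 = 01101111
byte 3: 11110000 xor 10011101 = 01101101
byte 4: 10000010 xor 10111000 = 00111010
byte 5: 10110000 xor 10010000 = 00100000
byte 6: 11011001 xor 11111001 = 00100000
byte 7: 10011111 xor 11110111 = 01101000
byte 8: 00110011 xor 01010110 = 01100101
byte 9: 00111001 xor 01011000 = 01100001
byte 10: 10011001 xor 11111101 = 01100100
byte 11: 10100010 xor 11000111 = 01100101
byte 12: 11001001 xor 10111011 = 01110010
byte 13: 00011001 xor 00111001 = 00100000
byte 14: 00000010 xor 00110100 = 00110110
byte 15: 11101011 xor 10011101 = 01110110

46 72 6f 6d 3a 20 20 68 65 61 64 65 72 20 36 76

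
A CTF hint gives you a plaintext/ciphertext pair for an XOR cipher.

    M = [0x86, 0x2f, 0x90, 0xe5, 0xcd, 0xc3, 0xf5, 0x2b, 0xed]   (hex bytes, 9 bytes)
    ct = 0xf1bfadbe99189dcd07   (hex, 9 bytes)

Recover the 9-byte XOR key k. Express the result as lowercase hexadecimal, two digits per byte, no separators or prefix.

Since ct = M ⊕ k, XORing both sides with M gives k = M ⊕ ct.
byte 0: 86 ⊕ f1 = 77
byte 1: 2f ⊕ bf = 90
byte 2: 90 ⊕ ad = 3d
byte 3: e5 ⊕ be = 5b
byte 4: cd ⊕ 99 = 54
byte 5: c3 ⊕ 18 = db
byte 6: f5 ⊕ 9d = 68
byte 7: 2b ⊕ cd = e6
byte 8: ed ⊕ 07 = ea

77903d5b54db68e6ea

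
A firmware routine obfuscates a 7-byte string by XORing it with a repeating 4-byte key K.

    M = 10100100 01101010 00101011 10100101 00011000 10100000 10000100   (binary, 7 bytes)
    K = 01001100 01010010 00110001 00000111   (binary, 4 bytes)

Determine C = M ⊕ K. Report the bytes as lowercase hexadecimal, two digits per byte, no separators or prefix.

e8381aa254f2b5

The 4-byte key repeats, so the effective keystream is 4c 52 31 07 4c 52 31.
byte 0: a4 XOR 4c = e8
byte 1: 6a XOR 52 = 38
byte 2: 2b XOR 31 = 1a
byte 3: a5 XOR 07 = a2
byte 4: 18 XOR 4c = 54
byte 5: a0 XOR 52 = f2
byte 6: 84 XOR 31 = b5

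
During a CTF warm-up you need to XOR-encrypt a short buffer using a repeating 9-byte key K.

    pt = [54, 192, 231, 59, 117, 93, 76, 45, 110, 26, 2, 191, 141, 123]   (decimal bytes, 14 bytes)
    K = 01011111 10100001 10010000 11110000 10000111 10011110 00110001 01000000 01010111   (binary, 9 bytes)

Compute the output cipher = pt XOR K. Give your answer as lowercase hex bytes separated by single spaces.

69 61 77 cb f2 c3 7d 6d 39 45 a3 2f 7d fc

The 9-byte key repeats, so the effective keystream is 5f a1 90 f0 87 9e 31 40 57 5f a1 90 f0 87.
byte 0: 36 XOR 5f = 69
byte 1: c0 XOR a1 = 61
byte 2: e7 XOR 90 = 77
byte 3: 3b XOR f0 = cb
byte 4: 75 XOR 87 = f2
byte 5: 5d XOR 9e = c3
byte 6: 4c XOR 31 = 7d
byte 7: 2d XOR 40 = 6d
byte 8: 6e XOR 57 = 39
byte 9: 1a XOR 5f = 45
byte 10: 02 XOR a1 = a3
byte 11: bf XOR 90 = 2f
byte 12: 8d XOR f0 = 7d
byte 13: 7b XOR 87 = fc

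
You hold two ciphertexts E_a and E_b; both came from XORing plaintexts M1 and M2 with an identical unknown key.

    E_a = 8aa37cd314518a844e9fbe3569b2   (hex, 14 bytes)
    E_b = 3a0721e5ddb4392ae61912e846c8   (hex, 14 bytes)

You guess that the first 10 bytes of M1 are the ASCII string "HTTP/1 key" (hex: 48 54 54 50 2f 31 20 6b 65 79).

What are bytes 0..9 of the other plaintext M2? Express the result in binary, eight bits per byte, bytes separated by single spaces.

11111000 11110000 00001001 01100110 11100110 11010100 10010011 11000101 11001101 11111111

First, E_a ⊕ E_b = (M1 ⊕ K) ⊕ (M2 ⊕ K) = M1 ⊕ M2, so the key drops out. Then M2 = (M1 ⊕ M2) ⊕ M1 over the first 10 bytes.
byte 0: (8a XOR 3a) XOR 48 = b0 XOR 48 = f8
byte 1: (a3 XOR 07) XOR 54 = a4 XOR 54 = f0
byte 2: (7c XOR 21) XOR 54 = 5d XOR 54 = 09
byte 3: (d3 XOR e5) XOR 50 = 36 XOR 50 = 66
byte 4: (14 XOR dd) XOR 2f = c9 XOR 2f = e6
byte 5: (51 XOR b4) XOR 31 = e5 XOR 31 = d4
byte 6: (8a XOR 39) XOR 20 = b3 XOR 20 = 93
byte 7: (84 XOR 2a) XOR 6b = ae XOR 6b = c5
byte 8: (4e XOR e6) XOR 65 = a8 XOR 65 = cd
byte 9: (9f XOR 19) XOR 79 = 86 XOR 79 = ff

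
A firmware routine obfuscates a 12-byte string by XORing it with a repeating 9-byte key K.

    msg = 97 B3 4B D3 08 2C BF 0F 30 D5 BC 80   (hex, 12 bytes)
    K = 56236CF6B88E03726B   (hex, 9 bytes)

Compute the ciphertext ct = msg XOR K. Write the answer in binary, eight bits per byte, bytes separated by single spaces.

The 9-byte key repeats, so the effective keystream is 56 23 6c f6 b8 8e 03 72 6b 56 23 6c.
byte 0: 97 XOR 56 = c1
byte 1: b3 XOR 23 = 90
byte 2: 4b XOR 6c = 27
byte 3: d3 XOR f6 = 25
byte 4: 08 XOR b8 = b0
byte 5: 2c XOR 8e = a2
byte 6: bf XOR 03 = bc
byte 7: 0f XOR 72 = 7d
byte 8: 30 XOR 6b = 5b
byte 9: d5 XOR 56 = 83
byte 10: bc XOR 23 = 9f
byte 11: 80 XOR 6c = ec

11000001 10010000 00100111 00100101 10110000 10100010 10111100 01111101 01011011 10000011 10011111 11101100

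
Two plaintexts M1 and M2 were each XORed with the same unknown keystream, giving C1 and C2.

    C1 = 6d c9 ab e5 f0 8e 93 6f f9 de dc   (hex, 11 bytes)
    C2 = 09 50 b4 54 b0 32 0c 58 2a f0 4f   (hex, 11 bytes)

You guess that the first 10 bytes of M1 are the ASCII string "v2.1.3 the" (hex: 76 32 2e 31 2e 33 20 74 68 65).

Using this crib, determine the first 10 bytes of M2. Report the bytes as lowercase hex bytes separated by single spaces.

First, C1 ⊕ C2 = (M1 ⊕ K) ⊕ (M2 ⊕ K) = M1 ⊕ M2, so the key drops out. Then M2 = (M1 ⊕ M2) ⊕ M1 over the first 10 bytes.
byte 0: (6d ^ 09) ^ 76 = 64 ^ 76 = 12
byte 1: (c9 ^ 50) ^ 32 = 99 ^ 32 = ab
byte 2: (ab ^ b4) ^ 2e = 1f ^ 2e = 31
byte 3: (e5 ^ 54) ^ 31 = b1 ^ 31 = 80
byte 4: (f0 ^ b0) ^ 2e = 40 ^ 2e = 6e
byte 5: (8e ^ 32) ^ 33 = bc ^ 33 = 8f
byte 6: (93 ^ 0c) ^ 20 = 9f ^ 20 = bf
byte 7: (6f ^ 58) ^ 74 = 37 ^ 74 = 43
byte 8: (f9 ^ 2a) ^ 68 = d3 ^ 68 = bb
byte 9: (de ^ f0) ^ 65 = 2e ^ 65 = 4b

12 ab 31 80 6e 8f bf 43 bb 4b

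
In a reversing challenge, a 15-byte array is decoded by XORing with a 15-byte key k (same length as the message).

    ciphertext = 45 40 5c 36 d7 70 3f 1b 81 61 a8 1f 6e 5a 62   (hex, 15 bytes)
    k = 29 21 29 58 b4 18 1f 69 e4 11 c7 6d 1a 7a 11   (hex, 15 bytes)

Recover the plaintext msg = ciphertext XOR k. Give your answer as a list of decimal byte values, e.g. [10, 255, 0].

XOR is its own inverse, so applying the key byte-wise gives the result directly.
 69 XOR  41 = 108
 64 XOR  33 =  97
 92 XOR  41 = 117
 54 XOR  88 = 110
215 XOR 180 =  99
112 XOR  24 = 104
 63 XOR  31 =  32
 27 XOR 105 = 114
129 XOR 228 = 101
 97 XOR  17 = 112
168 XOR 199 = 111
 31 XOR 109 = 114
110 XOR  26 = 116
 90 XOR 122 =  32
 98 XOR  17 = 115

[108, 97, 117, 110, 99, 104, 32, 114, 101, 112, 111, 114, 116, 32, 115]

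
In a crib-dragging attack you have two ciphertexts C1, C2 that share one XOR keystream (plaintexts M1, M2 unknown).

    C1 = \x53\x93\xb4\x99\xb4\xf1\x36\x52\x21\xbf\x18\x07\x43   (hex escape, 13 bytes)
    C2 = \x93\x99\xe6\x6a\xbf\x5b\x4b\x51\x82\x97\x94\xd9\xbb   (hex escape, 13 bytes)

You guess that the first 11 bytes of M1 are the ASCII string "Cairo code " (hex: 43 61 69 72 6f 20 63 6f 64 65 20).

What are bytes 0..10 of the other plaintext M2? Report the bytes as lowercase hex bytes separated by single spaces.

83 6b 3b 81 64 8a 1e 6c c7 4d ac

First, C1 ⊕ C2 = (M1 ⊕ K) ⊕ (M2 ⊕ K) = M1 ⊕ M2, so the key drops out. Then M2 = (M1 ⊕ M2) ⊕ M1 over the first 11 bytes.
byte 0: (53 ^ 93) ^ 43 = c0 ^ 43 = 83
byte 1: (93 ^ 99) ^ 61 = 0a ^ 61 = 6b
byte 2: (b4 ^ e6) ^ 69 = 52 ^ 69 = 3b
byte 3: (99 ^ 6a) ^ 72 = f3 ^ 72 = 81
byte 4: (b4 ^ bf) ^ 6f = 0b ^ 6f = 64
byte 5: (f1 ^ 5b) ^ 20 = aa ^ 20 = 8a
byte 6: (36 ^ 4b) ^ 63 = 7d ^ 63 = 1e
byte 7: (52 ^ 51) ^ 6f = 03 ^ 6f = 6c
byte 8: (21 ^ 82) ^ 64 = a3 ^ 64 = c7
byte 9: (bf ^ 97) ^ 65 = 28 ^ 65 = 4d
byte 10: (18 ^ 94) ^ 20 = 8c ^ 20 = ac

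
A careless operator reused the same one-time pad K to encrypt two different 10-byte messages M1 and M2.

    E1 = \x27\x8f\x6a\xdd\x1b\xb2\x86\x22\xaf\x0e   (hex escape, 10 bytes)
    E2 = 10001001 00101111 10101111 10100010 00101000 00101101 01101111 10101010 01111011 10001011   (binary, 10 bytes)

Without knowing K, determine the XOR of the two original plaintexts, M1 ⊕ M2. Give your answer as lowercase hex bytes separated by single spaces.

E1 ⊕ E2 = (M1 ⊕ K) ⊕ (M2 ⊕ K) = M1 ⊕ M2 — the shared key cancels under XOR.
byte 0: 27 xor 89 = ae
byte 1: 8f xor 2f = a0
byte 2: 6a xor af = c5
byte 3: dd xor a2 = 7f
byte 4: 1b xor 28 = 33
byte 5: b2 xor 2d = 9f
byte 6: 86 xor 6f = e9
byte 7: 22 xor aa = 88
byte 8: af xor 7b = d4
byte 9: 0e xor 8b = 85

ae a0 c5 7f 33 9f e9 88 d4 85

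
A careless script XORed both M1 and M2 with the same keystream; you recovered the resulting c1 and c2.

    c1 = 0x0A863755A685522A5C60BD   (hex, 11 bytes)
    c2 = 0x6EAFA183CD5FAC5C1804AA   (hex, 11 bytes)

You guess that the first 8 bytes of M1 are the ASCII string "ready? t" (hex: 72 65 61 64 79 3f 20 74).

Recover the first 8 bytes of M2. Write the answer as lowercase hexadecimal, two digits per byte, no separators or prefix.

First, c1 ⊕ c2 = (M1 ⊕ K) ⊕ (M2 ⊕ K) = M1 ⊕ M2, so the key drops out. Then M2 = (M1 ⊕ M2) ⊕ M1 over the first 8 bytes.
byte 0: (0a ^ 6e) ^ 72 = 64 ^ 72 = 16
byte 1: (86 ^ af) ^ 65 = 29 ^ 65 = 4c
byte 2: (37 ^ a1) ^ 61 = 96 ^ 61 = f7
byte 3: (55 ^ 83) ^ 64 = d6 ^ 64 = b2
byte 4: (a6 ^ cd) ^ 79 = 6b ^ 79 = 12
byte 5: (85 ^ 5f) ^ 3f = da ^ 3f = e5
byte 6: (52 ^ ac) ^ 20 = fe ^ 20 = de
byte 7: (2a ^ 5c) ^ 74 = 76 ^ 74 = 02

164cf7b212e5de02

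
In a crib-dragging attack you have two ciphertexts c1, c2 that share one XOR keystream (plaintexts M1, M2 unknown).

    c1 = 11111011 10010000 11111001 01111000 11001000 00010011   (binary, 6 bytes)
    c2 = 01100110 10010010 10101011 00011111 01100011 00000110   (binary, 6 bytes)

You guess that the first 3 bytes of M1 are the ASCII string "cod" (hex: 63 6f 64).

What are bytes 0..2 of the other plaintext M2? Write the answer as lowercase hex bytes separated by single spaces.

fe 6d 36

First, c1 ⊕ c2 = (M1 ⊕ K) ⊕ (M2 ⊕ K) = M1 ⊕ M2, so the key drops out. Then M2 = (M1 ⊕ M2) ⊕ M1 over the first 3 bytes.
byte 0: (fb ⊕ 66) ⊕ 63 = 9d ⊕ 63 = fe
byte 1: (90 ⊕ 92) ⊕ 6f = 02 ⊕ 6f = 6d
byte 2: (f9 ⊕ ab) ⊕ 64 = 52 ⊕ 64 = 36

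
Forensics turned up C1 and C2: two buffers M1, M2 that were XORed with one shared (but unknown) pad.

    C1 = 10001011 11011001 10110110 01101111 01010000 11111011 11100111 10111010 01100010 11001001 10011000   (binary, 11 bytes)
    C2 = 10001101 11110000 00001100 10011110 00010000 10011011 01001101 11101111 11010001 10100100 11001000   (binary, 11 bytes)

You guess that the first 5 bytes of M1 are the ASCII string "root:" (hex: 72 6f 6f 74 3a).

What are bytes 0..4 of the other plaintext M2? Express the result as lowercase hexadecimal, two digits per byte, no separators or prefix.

First, C1 ⊕ C2 = (M1 ⊕ K) ⊕ (M2 ⊕ K) = M1 ⊕ M2, so the key drops out. Then M2 = (M1 ⊕ M2) ⊕ M1 over the first 5 bytes.
byte 0: (8b xor 8d) xor 72 = 06 xor 72 = 74
byte 1: (d9 xor f0) xor 6f = 29 xor 6f = 46
byte 2: (b6 xor 0c) xor 6f = ba xor 6f = d5
byte 3: (6f xor 9e) xor 74 = f1 xor 74 = 85
byte 4: (50 xor 10) xor 3a = 40 xor 3a = 7a

7446d5857a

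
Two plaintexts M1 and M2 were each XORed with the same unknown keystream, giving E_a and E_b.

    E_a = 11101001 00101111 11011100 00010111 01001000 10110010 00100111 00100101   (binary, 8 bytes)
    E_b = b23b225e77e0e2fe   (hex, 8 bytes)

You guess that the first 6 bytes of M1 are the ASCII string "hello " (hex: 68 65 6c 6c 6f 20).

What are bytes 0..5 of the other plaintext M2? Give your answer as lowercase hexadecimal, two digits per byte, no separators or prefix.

First, E_a ⊕ E_b = (M1 ⊕ K) ⊕ (M2 ⊕ K) = M1 ⊕ M2, so the key drops out. Then M2 = (M1 ⊕ M2) ⊕ M1 over the first 6 bytes.
byte 0: (e9 ⊕ b2) ⊕ 68 = 5b ⊕ 68 = 33
byte 1: (2f ⊕ 3b) ⊕ 65 = 14 ⊕ 65 = 71
byte 2: (dc ⊕ 22) ⊕ 6c = fe ⊕ 6c = 92
byte 3: (17 ⊕ 5e) ⊕ 6c = 49 ⊕ 6c = 25
byte 4: (48 ⊕ 77) ⊕ 6f = 3f ⊕ 6f = 50
byte 5: (b2 ⊕ e0) ⊕ 20 = 52 ⊕ 20 = 72

337192255072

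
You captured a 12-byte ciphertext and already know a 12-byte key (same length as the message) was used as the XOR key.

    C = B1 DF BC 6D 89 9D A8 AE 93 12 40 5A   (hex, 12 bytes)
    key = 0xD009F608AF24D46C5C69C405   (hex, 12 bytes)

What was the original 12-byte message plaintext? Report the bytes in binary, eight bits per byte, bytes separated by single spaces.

01100001 11010110 01001010 01100101 00100110 10111001 01111100 11000010 11001111 01111011 10000100 01011111

b1 ^ d0 = 61
df ^ 09 = d6
bc ^ f6 = 4a
6d ^ 08 = 65
89 ^ af = 26
9d ^ 24 = b9
a8 ^ d4 = 7c
ae ^ 6c = c2
93 ^ 5c = cf
12 ^ 69 = 7b
40 ^ c4 = 84
5a ^ 05 = 5f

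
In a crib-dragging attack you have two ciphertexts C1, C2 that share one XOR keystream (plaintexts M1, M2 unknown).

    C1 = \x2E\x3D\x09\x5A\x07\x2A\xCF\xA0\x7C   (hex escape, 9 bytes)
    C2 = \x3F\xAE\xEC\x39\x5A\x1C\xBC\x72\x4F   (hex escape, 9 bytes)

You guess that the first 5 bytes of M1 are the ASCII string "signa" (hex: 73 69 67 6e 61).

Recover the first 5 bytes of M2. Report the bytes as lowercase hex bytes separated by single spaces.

First, C1 ⊕ C2 = (M1 ⊕ K) ⊕ (M2 ⊕ K) = M1 ⊕ M2, so the key drops out. Then M2 = (M1 ⊕ M2) ⊕ M1 over the first 5 bytes.
byte 0: (2e ⊕ 3f) ⊕ 73 = 11 ⊕ 73 = 62
byte 1: (3d ⊕ ae) ⊕ 69 = 93 ⊕ 69 = fa
byte 2: (09 ⊕ ec) ⊕ 67 = e5 ⊕ 67 = 82
byte 3: (5a ⊕ 39) ⊕ 6e = 63 ⊕ 6e = 0d
byte 4: (07 ⊕ 5a) ⊕ 61 = 5d ⊕ 61 = 3c

62 fa 82 0d 3c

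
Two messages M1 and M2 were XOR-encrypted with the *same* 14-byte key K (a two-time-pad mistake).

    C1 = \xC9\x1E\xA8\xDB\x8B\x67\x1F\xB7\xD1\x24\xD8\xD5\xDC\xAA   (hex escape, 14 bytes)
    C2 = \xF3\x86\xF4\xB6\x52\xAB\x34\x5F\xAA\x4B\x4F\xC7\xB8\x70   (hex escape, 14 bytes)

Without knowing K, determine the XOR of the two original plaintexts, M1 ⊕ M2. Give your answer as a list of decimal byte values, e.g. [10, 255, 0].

[58, 152, 92, 109, 217, 204, 43, 232, 123, 111, 151, 18, 100, 218]

C1 ⊕ C2 = (M1 ⊕ K) ⊕ (M2 ⊕ K) = M1 ⊕ M2 — the shared key cancels under XOR.
c9 XOR f3 = 3a
1e XOR 86 = 98
a8 XOR f4 = 5c
db XOR b6 = 6d
8b XOR 52 = d9
67 XOR ab = cc
1f XOR 34 = 2b
b7 XOR 5f = e8
d1 XOR aa = 7b
24 XOR 4b = 6f
d8 XOR 4f = 97
d5 XOR c7 = 12
dc XOR b8 = 64
aa XOR 70 = da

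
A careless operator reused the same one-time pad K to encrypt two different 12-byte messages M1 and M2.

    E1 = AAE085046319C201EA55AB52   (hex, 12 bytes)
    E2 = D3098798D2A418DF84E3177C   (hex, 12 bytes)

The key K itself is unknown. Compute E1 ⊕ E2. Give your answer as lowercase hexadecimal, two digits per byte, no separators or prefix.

E1 ⊕ E2 = (M1 ⊕ K) ⊕ (M2 ⊕ K) = M1 ⊕ M2 — the shared key cancels under XOR.
aa ^ d3 = 79
e0 ^ 09 = e9
85 ^ 87 = 02
04 ^ 98 = 9c
63 ^ d2 = b1
19 ^ a4 = bd
c2 ^ 18 = da
01 ^ df = de
ea ^ 84 = 6e
55 ^ e3 = b6
ab ^ 17 = bc
52 ^ 7c = 2e

79e9029cb1bddade6eb6bc2e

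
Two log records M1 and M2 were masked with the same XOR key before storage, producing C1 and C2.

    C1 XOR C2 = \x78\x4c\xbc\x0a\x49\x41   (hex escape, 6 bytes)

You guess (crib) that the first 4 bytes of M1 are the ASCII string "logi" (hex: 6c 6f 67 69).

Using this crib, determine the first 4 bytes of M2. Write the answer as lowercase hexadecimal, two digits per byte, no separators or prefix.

Since C1 ⊕ C2 = M1 ⊕ M2, XORing with the guessed M1 bytes yields the corresponding M2 bytes: M2 = (C1 ⊕ C2) ⊕ M1.
120 ⊕ 108 =  20
 76 ⊕ 111 =  35
188 ⊕ 103 = 219
 10 ⊕ 105 =  99

1423db63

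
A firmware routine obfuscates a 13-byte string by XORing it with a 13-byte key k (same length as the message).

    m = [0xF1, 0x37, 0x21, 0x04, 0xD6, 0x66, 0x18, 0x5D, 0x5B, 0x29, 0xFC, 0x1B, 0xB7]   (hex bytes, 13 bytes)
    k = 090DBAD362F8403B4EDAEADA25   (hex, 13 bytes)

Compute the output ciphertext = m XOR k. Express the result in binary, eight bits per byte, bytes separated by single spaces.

XOR is its own inverse, so applying the key byte-wise gives the result directly.
f1 ^ 09 = f8
37 ^ 0d = 3a
21 ^ ba = 9b
04 ^ d3 = d7
d6 ^ 62 = b4
66 ^ f8 = 9e
18 ^ 40 = 58
5d ^ 3b = 66
5b ^ 4e = 15
29 ^ da = f3
fc ^ ea = 16
1b ^ da = c1
b7 ^ 25 = 92

11111000 00111010 10011011 11010111 10110100 10011110 01011000 01100110 00010101 11110011 00010110 11000001 10010010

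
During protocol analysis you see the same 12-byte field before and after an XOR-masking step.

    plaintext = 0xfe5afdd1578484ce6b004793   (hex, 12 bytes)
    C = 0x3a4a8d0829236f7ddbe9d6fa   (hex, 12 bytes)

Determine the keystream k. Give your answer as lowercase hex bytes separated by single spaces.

Since C = plaintext ⊕ k, XORing both sides with plaintext gives k = plaintext ⊕ C.
fe XOR 3a = c4
5a XOR 4a = 10
fd XOR 8d = 70
d1 XOR 08 = d9
57 XOR 29 = 7e
84 XOR 23 = a7
84 XOR 6f = eb
ce XOR 7d = b3
6b XOR db = b0
00 XOR e9 = e9
47 XOR d6 = 91
93 XOR fa = 69

c4 10 70 d9 7e a7 eb b3 b0 e9 91 69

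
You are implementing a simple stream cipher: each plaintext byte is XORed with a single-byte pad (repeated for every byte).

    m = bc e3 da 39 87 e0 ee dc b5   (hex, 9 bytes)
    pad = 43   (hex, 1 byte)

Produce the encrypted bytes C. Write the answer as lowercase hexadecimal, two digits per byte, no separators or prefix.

ffa0997ac4a3ad9ff6

The 1-byte key repeats, so the effective keystream is 43 43 43 43 43 43 43 43 43.
byte 0: bc ^ 43 = ff
byte 1: e3 ^ 43 = a0
byte 2: da ^ 43 = 99
byte 3: 39 ^ 43 = 7a
byte 4: 87 ^ 43 = c4
byte 5: e0 ^ 43 = a3
byte 6: ee ^ 43 = ad
byte 7: dc ^ 43 = 9f
byte 8: b5 ^ 43 = f6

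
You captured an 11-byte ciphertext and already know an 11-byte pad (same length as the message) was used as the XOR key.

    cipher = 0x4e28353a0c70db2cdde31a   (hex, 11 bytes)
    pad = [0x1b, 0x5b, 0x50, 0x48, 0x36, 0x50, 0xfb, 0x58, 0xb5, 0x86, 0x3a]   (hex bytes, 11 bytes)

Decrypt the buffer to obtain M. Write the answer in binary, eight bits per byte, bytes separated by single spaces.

01010101 01110011 01100101 01110010 00111010 00100000 00100000 01110100 01101000 01100101 00100000

byte 0: 4e XOR 1b = 55
byte 1: 28 XOR 5b = 73
byte 2: 35 XOR 50 = 65
byte 3: 3a XOR 48 = 72
byte 4: 0c XOR 36 = 3a
byte 5: 70 XOR 50 = 20
byte 6: db XOR fb = 20
byte 7: 2c XOR 58 = 74
byte 8: dd XOR b5 = 68
byte 9: e3 XOR 86 = 65
byte 10: 1a XOR 3a = 20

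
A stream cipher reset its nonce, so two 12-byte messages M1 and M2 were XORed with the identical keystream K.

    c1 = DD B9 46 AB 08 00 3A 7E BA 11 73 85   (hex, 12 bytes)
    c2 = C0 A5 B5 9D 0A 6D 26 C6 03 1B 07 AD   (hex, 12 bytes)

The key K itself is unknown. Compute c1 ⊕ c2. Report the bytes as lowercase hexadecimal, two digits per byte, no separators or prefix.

1d1cf336026d1cb8b90a7428

c1 ⊕ c2 = (M1 ⊕ K) ⊕ (M2 ⊕ K) = M1 ⊕ M2 — the shared key cancels under XOR.
11011101 XOR 11000000 = 00011101
10111001 XOR 10100101 = 00011100
01000110 XOR 10110101 = 11110011
10101011 XOR 10011101 = 00110110
00001000 XOR 00001010 = 00000010
00000000 XOR 01101101 = 01101101
00111010 XOR 00100110 = 00011100
01111110 XOR 11000110 = 10111000
10111010 XOR 00000011 = 10111001
00010001 XOR 00011011 = 00001010
01110011 XOR 00000111 = 01110100
10000101 XOR 10101101 = 00101000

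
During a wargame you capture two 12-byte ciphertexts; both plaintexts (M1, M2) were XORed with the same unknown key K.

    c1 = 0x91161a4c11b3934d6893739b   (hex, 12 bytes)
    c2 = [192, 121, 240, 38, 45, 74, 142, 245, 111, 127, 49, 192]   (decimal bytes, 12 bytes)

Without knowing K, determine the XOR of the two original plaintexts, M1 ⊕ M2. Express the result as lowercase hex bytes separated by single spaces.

c1 ⊕ c2 = (M1 ⊕ K) ⊕ (M2 ⊕ K) = M1 ⊕ M2 — the shared key cancels under XOR.
91 XOR c0 = 51
16 XOR 79 = 6f
1a XOR f0 = ea
4c XOR 26 = 6a
11 XOR 2d = 3c
b3 XOR 4a = f9
93 XOR 8e = 1d
4d XOR f5 = b8
68 XOR 6f = 07
93 XOR 7f = ec
73 XOR 31 = 42
9b XOR c0 = 5b

51 6f ea 6a 3c f9 1d b8 07 ec 42 5b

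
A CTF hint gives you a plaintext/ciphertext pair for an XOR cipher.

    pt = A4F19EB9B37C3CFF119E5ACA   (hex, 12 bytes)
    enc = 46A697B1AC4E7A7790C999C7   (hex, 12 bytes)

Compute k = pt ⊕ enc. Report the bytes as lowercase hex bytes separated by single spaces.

e2 57 09 08 1f 32 46 88 81 57 c3 0d

Since enc = pt ⊕ k, XORing both sides with pt gives k = pt ⊕ enc.
10100100 xor 01000110 = 11100010
11110001 xor 10100110 = 01010111
10011110 xor 10010111 = 00001001
10111001 xor 10110001 = 00001000
10110011 xor 10101100 = 00011111
01111100 xor 01001110 = 00110010
00111100 xor 01111010 = 01000110
11111111 xor 01110111 = 10001000
00010001 xor 10010000 = 10000001
10011110 xor 11001001 = 01010111
01011010 xor 10011001 = 11000011
11001010 xor 11000111 = 00001101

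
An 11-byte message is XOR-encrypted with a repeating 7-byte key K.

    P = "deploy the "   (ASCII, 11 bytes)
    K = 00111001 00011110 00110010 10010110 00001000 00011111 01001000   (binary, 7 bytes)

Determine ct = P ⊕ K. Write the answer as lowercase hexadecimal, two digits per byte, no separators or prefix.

5d7b42fa6766684d7657b6

The 7-byte key repeats, so the effective keystream is 39 1e 32 96 08 1f 48 39 1e 32 96.
byte 0: 01100100 ^ 00111001 = 01011101
byte 1: 01100101 ^ 00011110 = 01111011
byte 2: 01110000 ^ 00110010 = 01000010
byte 3: 01101100 ^ 10010110 = 11111010
byte 4: 01101111 ^ 00001000 = 01100111
byte 5: 01111001 ^ 00011111 = 01100110
byte 6: 00100000 ^ 01001000 = 01101000
byte 7: 01110100 ^ 00111001 = 01001101
byte 8: 01101000 ^ 00011110 = 01110110
byte 9: 01100101 ^ 00110010 = 01010111
byte 10: 00100000 ^ 10010110 = 10110110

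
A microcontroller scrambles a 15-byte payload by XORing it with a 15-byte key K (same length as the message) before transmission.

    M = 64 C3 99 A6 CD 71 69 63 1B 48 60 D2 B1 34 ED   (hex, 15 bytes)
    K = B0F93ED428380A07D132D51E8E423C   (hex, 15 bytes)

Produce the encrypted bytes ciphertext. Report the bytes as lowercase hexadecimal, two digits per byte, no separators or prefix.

64 ⊕ b0 = d4
c3 ⊕ f9 = 3a
99 ⊕ 3e = a7
a6 ⊕ d4 = 72
cd ⊕ 28 = e5
71 ⊕ 38 = 49
69 ⊕ 0a = 63
63 ⊕ 07 = 64
1b ⊕ d1 = ca
48 ⊕ 32 = 7a
60 ⊕ d5 = b5
d2 ⊕ 1e = cc
b1 ⊕ 8e = 3f
34 ⊕ 42 = 76
ed ⊕ 3c = d1

d43aa772e5496364ca7ab5cc3f76d1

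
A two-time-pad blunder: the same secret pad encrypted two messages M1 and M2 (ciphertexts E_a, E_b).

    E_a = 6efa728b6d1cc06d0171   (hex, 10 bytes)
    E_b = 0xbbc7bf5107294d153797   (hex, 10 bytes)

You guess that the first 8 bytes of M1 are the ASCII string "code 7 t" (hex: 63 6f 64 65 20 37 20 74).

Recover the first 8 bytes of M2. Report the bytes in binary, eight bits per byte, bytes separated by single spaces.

First, E_a ⊕ E_b = (M1 ⊕ K) ⊕ (M2 ⊕ K) = M1 ⊕ M2, so the key drops out. Then M2 = (M1 ⊕ M2) ⊕ M1 over the first 8 bytes.
byte 0: (6e ^ bb) ^ 63 = d5 ^ 63 = b6
byte 1: (fa ^ c7) ^ 6f = 3d ^ 6f = 52
byte 2: (72 ^ bf) ^ 64 = cd ^ 64 = a9
byte 3: (8b ^ 51) ^ 65 = da ^ 65 = bf
byte 4: (6d ^ 07) ^ 20 = 6a ^ 20 = 4a
byte 5: (1c ^ 29) ^ 37 = 35 ^ 37 = 02
byte 6: (c0 ^ 4d) ^ 20 = 8d ^ 20 = ad
byte 7: (6d ^ 15) ^ 74 = 78 ^ 74 = 0c

10110110 01010010 10101001 10111111 01001010 00000010 10101101 00001100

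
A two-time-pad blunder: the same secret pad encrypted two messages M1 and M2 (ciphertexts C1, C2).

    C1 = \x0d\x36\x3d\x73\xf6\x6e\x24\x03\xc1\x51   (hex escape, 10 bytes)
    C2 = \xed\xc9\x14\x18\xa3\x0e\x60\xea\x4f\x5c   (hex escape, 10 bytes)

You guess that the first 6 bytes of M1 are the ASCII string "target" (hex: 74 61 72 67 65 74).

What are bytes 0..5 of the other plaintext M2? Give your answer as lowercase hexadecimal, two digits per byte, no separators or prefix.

First, C1 ⊕ C2 = (M1 ⊕ K) ⊕ (M2 ⊕ K) = M1 ⊕ M2, so the key drops out. Then M2 = (M1 ⊕ M2) ⊕ M1 over the first 6 bytes.
byte 0: (0d xor ed) xor 74 = e0 xor 74 = 94
byte 1: (36 xor c9) xor 61 = ff xor 61 = 9e
byte 2: (3d xor 14) xor 72 = 29 xor 72 = 5b
byte 3: (73 xor 18) xor 67 = 6b xor 67 = 0c
byte 4: (f6 xor a3) xor 65 = 55 xor 65 = 30
byte 5: (6e xor 0e) xor 74 = 60 xor 74 = 14

949e5b0c3014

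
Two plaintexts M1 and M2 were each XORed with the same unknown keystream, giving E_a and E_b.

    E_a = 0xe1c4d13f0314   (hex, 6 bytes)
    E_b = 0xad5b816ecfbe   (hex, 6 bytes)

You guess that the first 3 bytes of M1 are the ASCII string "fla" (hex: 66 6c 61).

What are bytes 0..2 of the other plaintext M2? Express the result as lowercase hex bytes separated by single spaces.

2a f3 31

First, E_a ⊕ E_b = (M1 ⊕ K) ⊕ (M2 ⊕ K) = M1 ⊕ M2, so the key drops out. Then M2 = (M1 ⊕ M2) ⊕ M1 over the first 3 bytes.
byte 0: (e1 ^ ad) ^ 66 = 4c ^ 66 = 2a
byte 1: (c4 ^ 5b) ^ 6c = 9f ^ 6c = f3
byte 2: (d1 ^ 81) ^ 61 = 50 ^ 61 = 31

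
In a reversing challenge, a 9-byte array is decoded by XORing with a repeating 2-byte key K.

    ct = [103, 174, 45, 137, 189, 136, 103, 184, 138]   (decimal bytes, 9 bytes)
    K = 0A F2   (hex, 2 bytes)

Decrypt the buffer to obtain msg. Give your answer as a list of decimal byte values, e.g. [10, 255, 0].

The 2-byte key repeats, so the effective keystream is 0a f2 0a f2 0a f2 0a f2 0a.
byte 0: 67 ⊕ 0a = 6d
byte 1: ae ⊕ f2 = 5c
byte 2: 2d ⊕ 0a = 27
byte 3: 89 ⊕ f2 = 7b
byte 4: bd ⊕ 0a = b7
byte 5: 88 ⊕ f2 = 7a
byte 6: 67 ⊕ 0a = 6d
byte 7: b8 ⊕ f2 = 4a
byte 8: 8a ⊕ 0a = 80

[109, 92, 39, 123, 183, 122, 109, 74, 128]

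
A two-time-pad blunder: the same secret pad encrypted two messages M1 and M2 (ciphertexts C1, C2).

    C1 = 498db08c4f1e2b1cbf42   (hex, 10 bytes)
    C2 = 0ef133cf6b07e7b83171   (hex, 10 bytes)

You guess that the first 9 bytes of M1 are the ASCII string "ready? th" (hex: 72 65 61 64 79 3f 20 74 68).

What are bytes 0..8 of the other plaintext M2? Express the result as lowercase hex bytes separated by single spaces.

35 19 e2 27 5d 26 ec d0 e6

First, C1 ⊕ C2 = (M1 ⊕ K) ⊕ (M2 ⊕ K) = M1 ⊕ M2, so the key drops out. Then M2 = (M1 ⊕ M2) ⊕ M1 over the first 9 bytes.
byte 0: (49 xor 0e) xor 72 = 47 xor 72 = 35
byte 1: (8d xor f1) xor 65 = 7c xor 65 = 19
byte 2: (b0 xor 33) xor 61 = 83 xor 61 = e2
byte 3: (8c xor cf) xor 64 = 43 xor 64 = 27
byte 4: (4f xor 6b) xor 79 = 24 xor 79 = 5d
byte 5: (1e xor 07) xor 3f = 19 xor 3f = 26
byte 6: (2b xor e7) xor 20 = cc xor 20 = ec
byte 7: (1c xor b8) xor 74 = a4 xor 74 = d0
byte 8: (bf xor 31) xor 68 = 8e xor 68 = e6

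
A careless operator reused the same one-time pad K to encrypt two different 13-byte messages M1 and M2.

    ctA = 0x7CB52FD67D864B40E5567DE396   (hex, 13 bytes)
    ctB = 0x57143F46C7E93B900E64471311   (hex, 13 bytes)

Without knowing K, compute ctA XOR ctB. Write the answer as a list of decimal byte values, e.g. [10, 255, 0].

[43, 161, 16, 144, 186, 111, 112, 208, 235, 50, 58, 240, 135]

ctA ⊕ ctB = (M1 ⊕ K) ⊕ (M2 ⊕ K) = M1 ⊕ M2 — the shared key cancels under XOR.
byte 0: 7c xor 57 = 2b
byte 1: b5 xor 14 = a1
byte 2: 2f xor 3f = 10
byte 3: d6 xor 46 = 90
byte 4: 7d xor c7 = ba
byte 5: 86 xor e9 = 6f
byte 6: 4b xor 3b = 70
byte 7: 40 xor 90 = d0
byte 8: e5 xor 0e = eb
byte 9: 56 xor 64 = 32
byte 10: 7d xor 47 = 3a
byte 11: e3 xor 13 = f0
byte 12: 96 xor 11 = 87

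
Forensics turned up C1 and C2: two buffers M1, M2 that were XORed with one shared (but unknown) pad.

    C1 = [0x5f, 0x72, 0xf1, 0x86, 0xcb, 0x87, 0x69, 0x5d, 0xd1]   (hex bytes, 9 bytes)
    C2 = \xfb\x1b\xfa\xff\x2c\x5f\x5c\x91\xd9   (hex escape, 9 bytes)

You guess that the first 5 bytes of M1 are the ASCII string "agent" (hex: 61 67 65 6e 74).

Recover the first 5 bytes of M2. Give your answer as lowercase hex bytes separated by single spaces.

c5 0e 6e 17 93

First, C1 ⊕ C2 = (M1 ⊕ K) ⊕ (M2 ⊕ K) = M1 ⊕ M2, so the key drops out. Then M2 = (M1 ⊕ M2) ⊕ M1 over the first 5 bytes.
byte 0: (5f ^ fb) ^ 61 = a4 ^ 61 = c5
byte 1: (72 ^ 1b) ^ 67 = 69 ^ 67 = 0e
byte 2: (f1 ^ fa) ^ 65 = 0b ^ 65 = 6e
byte 3: (86 ^ ff) ^ 6e = 79 ^ 6e = 17
byte 4: (cb ^ 2c) ^ 74 = e7 ^ 74 = 93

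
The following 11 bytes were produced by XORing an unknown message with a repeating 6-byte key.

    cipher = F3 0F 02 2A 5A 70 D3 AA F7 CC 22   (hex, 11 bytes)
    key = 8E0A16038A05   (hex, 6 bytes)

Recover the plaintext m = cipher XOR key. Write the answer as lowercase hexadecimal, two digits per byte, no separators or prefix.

7d051429d0755da0e1cfa8

The 6-byte key repeats, so the effective keystream is 8e 0a 16 03 8a 05 8e 0a 16 03 8a.
byte 0: f3 ^ 8e = 7d
byte 1: 0f ^ 0a = 05
byte 2: 02 ^ 16 = 14
byte 3: 2a ^ 03 = 29
byte 4: 5a ^ 8a = d0
byte 5: 70 ^ 05 = 75
byte 6: d3 ^ 8e = 5d
byte 7: aa ^ 0a = a0
byte 8: f7 ^ 16 = e1
byte 9: cc ^ 03 = cf
byte 10: 22 ^ 8a = a8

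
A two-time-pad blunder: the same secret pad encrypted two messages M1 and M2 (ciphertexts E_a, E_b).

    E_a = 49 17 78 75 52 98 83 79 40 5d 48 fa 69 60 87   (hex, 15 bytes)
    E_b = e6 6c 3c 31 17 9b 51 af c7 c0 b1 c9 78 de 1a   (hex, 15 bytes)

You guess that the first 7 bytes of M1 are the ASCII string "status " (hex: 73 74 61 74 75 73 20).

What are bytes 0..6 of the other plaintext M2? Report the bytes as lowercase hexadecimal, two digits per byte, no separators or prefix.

First, E_a ⊕ E_b = (M1 ⊕ K) ⊕ (M2 ⊕ K) = M1 ⊕ M2, so the key drops out. Then M2 = (M1 ⊕ M2) ⊕ M1 over the first 7 bytes.
byte 0: (49 ⊕ e6) ⊕ 73 = af ⊕ 73 = dc
byte 1: (17 ⊕ 6c) ⊕ 74 = 7b ⊕ 74 = 0f
byte 2: (78 ⊕ 3c) ⊕ 61 = 44 ⊕ 61 = 25
byte 3: (75 ⊕ 31) ⊕ 74 = 44 ⊕ 74 = 30
byte 4: (52 ⊕ 17) ⊕ 75 = 45 ⊕ 75 = 30
byte 5: (98 ⊕ 9b) ⊕ 73 = 03 ⊕ 73 = 70
byte 6: (83 ⊕ 51) ⊕ 20 = d2 ⊕ 20 = f2

dc0f25303070f2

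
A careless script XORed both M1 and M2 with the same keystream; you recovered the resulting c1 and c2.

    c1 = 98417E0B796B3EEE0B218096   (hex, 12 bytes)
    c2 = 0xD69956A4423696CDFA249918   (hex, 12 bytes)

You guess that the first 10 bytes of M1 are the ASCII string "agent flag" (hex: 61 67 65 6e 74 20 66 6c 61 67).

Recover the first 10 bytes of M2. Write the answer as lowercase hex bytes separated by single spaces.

First, c1 ⊕ c2 = (M1 ⊕ K) ⊕ (M2 ⊕ K) = M1 ⊕ M2, so the key drops out. Then M2 = (M1 ⊕ M2) ⊕ M1 over the first 10 bytes.
byte 0: (98 ^ d6) ^ 61 = 4e ^ 61 = 2f
byte 1: (41 ^ 99) ^ 67 = d8 ^ 67 = bf
byte 2: (7e ^ 56) ^ 65 = 28 ^ 65 = 4d
byte 3: (0b ^ a4) ^ 6e = af ^ 6e = c1
byte 4: (79 ^ 42) ^ 74 = 3b ^ 74 = 4f
byte 5: (6b ^ 36) ^ 20 = 5d ^ 20 = 7d
byte 6: (3e ^ 96) ^ 66 = a8 ^ 66 = ce
byte 7: (ee ^ cd) ^ 6c = 23 ^ 6c = 4f
byte 8: (0b ^ fa) ^ 61 = f1 ^ 61 = 90
byte 9: (21 ^ 24) ^ 67 = 05 ^ 67 = 62

2f bf 4d c1 4f 7d ce 4f 90 62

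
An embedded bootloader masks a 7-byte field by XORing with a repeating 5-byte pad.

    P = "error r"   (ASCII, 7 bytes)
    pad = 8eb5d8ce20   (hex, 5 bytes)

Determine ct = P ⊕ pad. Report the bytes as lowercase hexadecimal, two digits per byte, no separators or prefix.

ebc7aaa152aec7

The 5-byte key repeats, so the effective keystream is 8e b5 d8 ce 20 8e b5.
byte 0: 01100101 ^ 10001110 = 11101011
byte 1: 01110010 ^ 10110101 = 11000111
byte 2: 01110010 ^ 11011000 = 10101010
byte 3: 01101111 ^ 11001110 = 10100001
byte 4: 01110010 ^ 00100000 = 01010010
byte 5: 00100000 ^ 10001110 = 10101110
byte 6: 01110010 ^ 10110101 = 11000111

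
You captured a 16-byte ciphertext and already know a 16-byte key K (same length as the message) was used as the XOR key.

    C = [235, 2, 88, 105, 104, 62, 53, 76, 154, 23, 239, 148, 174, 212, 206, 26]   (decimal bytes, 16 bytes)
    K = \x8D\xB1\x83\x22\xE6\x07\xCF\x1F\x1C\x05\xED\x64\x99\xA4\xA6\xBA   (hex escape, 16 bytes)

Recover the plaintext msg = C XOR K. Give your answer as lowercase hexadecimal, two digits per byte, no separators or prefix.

66b3db4b8e39fa53861202f0377068a0

byte 0: 11101011 XOR 10001101 = 01100110
byte 1: 00000010 XOR 10110001 = 10110011
byte 2: 01011000 XOR 10000011 = 11011011
byte 3: 01101001 XOR 00100010 = 01001011
byte 4: 01101000 XOR 11100110 = 10001110
byte 5: 00111110 XOR 00000111 = 00111001
byte 6: 00110101 XOR 11001111 = 11111010
byte 7: 01001100 XOR 00011111 = 01010011
byte 8: 10011010 XOR 00011100 = 10000110
byte 9: 00010111 XOR 00000101 = 00010010
byte 10: 11101111 XOR 11101101 = 00000010
byte 11: 10010100 XOR 01100100 = 11110000
byte 12: 10101110 XOR 10011001 = 00110111
byte 13: 11010100 XOR 10100100 = 01110000
byte 14: 11001110 XOR 10100110 = 01101000
byte 15: 00011010 XOR 10111010 = 10100000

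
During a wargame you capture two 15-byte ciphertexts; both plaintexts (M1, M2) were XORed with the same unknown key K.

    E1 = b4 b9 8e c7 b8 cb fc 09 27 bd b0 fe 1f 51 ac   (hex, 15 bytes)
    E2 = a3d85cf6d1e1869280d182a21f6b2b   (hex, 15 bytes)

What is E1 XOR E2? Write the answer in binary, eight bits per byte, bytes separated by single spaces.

E1 ⊕ E2 = (M1 ⊕ K) ⊕ (M2 ⊕ K) = M1 ⊕ M2 — the shared key cancels under XOR.
byte 0: 180 xor 163 =  23
byte 1: 185 xor 216 =  97
byte 2: 142 xor  92 = 210
byte 3: 199 xor 246 =  49
byte 4: 184 xor 209 = 105
byte 5: 203 xor 225 =  42
byte 6: 252 xor 134 = 122
byte 7:   9 xor 146 = 155
byte 8:  39 xor 128 = 167
byte 9: 189 xor 209 = 108
byte 10: 176 xor 130 =  50
byte 11: 254 xor 162 =  92
byte 12:  31 xor  31 =   0
byte 13:  81 xor 107 =  58
byte 14: 172 xor  43 = 135

00010111 01100001 11010010 00110001 01101001 00101010 01111010 10011011 10100111 01101100 00110010 01011100 00000000 00111010 10000111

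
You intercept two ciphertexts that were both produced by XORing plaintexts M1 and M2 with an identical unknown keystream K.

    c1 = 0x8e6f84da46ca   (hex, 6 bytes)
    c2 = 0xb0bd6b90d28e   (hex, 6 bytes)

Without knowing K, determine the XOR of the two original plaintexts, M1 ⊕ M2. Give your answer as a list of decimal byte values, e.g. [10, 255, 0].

[62, 210, 239, 74, 148, 68]

c1 ⊕ c2 = (M1 ⊕ K) ⊕ (M2 ⊕ K) = M1 ⊕ M2 — the shared key cancels under XOR.
8e ^ b0 = 3e
6f ^ bd = d2
84 ^ 6b = ef
da ^ 90 = 4a
46 ^ d2 = 94
ca ^ 8e = 44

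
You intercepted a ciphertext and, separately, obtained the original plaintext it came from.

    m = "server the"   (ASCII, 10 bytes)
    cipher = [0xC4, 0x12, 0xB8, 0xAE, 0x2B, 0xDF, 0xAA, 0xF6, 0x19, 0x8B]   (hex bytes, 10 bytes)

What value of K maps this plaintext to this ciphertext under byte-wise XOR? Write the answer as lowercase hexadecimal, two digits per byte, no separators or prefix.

Since cipher = m ⊕ K, XORing both sides with m gives K = m ⊕ cipher.
byte 0: 73 xor c4 = b7
byte 1: 65 xor 12 = 77
byte 2: 72 xor b8 = ca
byte 3: 76 xor ae = d8
byte 4: 65 xor 2b = 4e
byte 5: 72 xor df = ad
byte 6: 20 xor aa = 8a
byte 7: 74 xor f6 = 82
byte 8: 68 xor 19 = 71
byte 9: 65 xor 8b = ee

b777cad84ead8a8271ee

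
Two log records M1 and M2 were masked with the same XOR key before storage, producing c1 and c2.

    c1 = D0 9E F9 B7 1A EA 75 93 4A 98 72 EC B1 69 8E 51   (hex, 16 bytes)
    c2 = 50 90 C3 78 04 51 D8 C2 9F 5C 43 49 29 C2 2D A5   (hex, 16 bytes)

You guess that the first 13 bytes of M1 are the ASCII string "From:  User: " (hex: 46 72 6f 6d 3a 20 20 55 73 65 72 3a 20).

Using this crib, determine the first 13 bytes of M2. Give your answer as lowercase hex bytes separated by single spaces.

c6 7c 55 a2 24 9b 8d 04 a6 a1 43 9f b8

First, c1 ⊕ c2 = (M1 ⊕ K) ⊕ (M2 ⊕ K) = M1 ⊕ M2, so the key drops out. Then M2 = (M1 ⊕ M2) ⊕ M1 over the first 13 bytes.
byte 0: (d0 ^ 50) ^ 46 = 80 ^ 46 = c6
byte 1: (9e ^ 90) ^ 72 = 0e ^ 72 = 7c
byte 2: (f9 ^ c3) ^ 6f = 3a ^ 6f = 55
byte 3: (b7 ^ 78) ^ 6d = cf ^ 6d = a2
byte 4: (1a ^ 04) ^ 3a = 1e ^ 3a = 24
byte 5: (ea ^ 51) ^ 20 = bb ^ 20 = 9b
byte 6: (75 ^ d8) ^ 20 = ad ^ 20 = 8d
byte 7: (93 ^ c2) ^ 55 = 51 ^ 55 = 04
byte 8: (4a ^ 9f) ^ 73 = d5 ^ 73 = a6
byte 9: (98 ^ 5c) ^ 65 = c4 ^ 65 = a1
byte 10: (72 ^ 43) ^ 72 = 31 ^ 72 = 43
byte 11: (ec ^ 49) ^ 3a = a5 ^ 3a = 9f
byte 12: (b1 ^ 29) ^ 20 = 98 ^ 20 = b8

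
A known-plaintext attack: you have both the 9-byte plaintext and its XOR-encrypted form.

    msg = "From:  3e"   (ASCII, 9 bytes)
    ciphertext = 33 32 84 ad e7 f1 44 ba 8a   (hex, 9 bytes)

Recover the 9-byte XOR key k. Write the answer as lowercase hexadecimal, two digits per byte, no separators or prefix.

Since ciphertext = msg ⊕ k, XORing both sides with msg gives k = msg ⊕ ciphertext.
 70 ⊕  51 = 117
114 ⊕  50 =  64
111 ⊕ 132 = 235
109 ⊕ 173 = 192
 58 ⊕ 231 = 221
 32 ⊕ 241 = 209
 32 ⊕  68 = 100
 51 ⊕ 186 = 137
101 ⊕ 138 = 239

7540ebc0ddd16489ef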